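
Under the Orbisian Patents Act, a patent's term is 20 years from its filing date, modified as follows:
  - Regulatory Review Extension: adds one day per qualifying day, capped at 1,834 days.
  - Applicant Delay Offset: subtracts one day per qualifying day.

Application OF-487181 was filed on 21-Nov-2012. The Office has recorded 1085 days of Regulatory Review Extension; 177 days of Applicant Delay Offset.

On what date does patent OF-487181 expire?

Base term: filing date + 20 years → 21 November 2032.
Regulatory Review Extension: 1085 days (within the 1834-day cap) → +1085 days → 11 November 2035.
Applicant Delay Offset: −177 days → 18 May 2035.

May 18, 2035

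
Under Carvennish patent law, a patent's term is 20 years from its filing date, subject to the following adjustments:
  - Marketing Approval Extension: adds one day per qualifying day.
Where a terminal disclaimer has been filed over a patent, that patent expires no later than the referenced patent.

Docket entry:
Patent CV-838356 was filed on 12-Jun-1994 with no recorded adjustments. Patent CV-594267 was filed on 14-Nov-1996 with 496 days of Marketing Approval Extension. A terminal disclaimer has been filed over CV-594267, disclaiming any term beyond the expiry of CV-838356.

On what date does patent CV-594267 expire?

2014-06-12

Natural term of CV-594267:
  Base: filing + 20 years → 14 November 2016.
  Marketing Approval Extension: +496 days → 25 March 2018.
Expiry of referenced patent CV-838356:
  Base: filing + 20 years → 12 June 2014.
Terminal disclaimer: CV-594267 expires on the earlier of 25 March 2018 and 12 June 2014.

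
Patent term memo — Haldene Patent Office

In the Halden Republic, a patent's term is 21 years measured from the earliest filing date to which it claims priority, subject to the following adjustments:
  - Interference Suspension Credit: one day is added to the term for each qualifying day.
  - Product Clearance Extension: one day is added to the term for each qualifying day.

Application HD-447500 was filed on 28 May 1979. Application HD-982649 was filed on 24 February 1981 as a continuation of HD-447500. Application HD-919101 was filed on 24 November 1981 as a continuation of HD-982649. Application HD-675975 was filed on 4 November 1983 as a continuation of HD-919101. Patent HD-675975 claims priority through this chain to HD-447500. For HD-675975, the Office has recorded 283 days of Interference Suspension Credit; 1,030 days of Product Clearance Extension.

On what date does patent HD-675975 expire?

January 1, 2004

Earliest priority filing: 28 May 1979.
Base term: 28 May 1979 + 21 years → 28 May 2000.
Interference Suspension Credit: +283 days → 7 March 2001.
Product Clearance Extension: +1030 days → 1 January 2004.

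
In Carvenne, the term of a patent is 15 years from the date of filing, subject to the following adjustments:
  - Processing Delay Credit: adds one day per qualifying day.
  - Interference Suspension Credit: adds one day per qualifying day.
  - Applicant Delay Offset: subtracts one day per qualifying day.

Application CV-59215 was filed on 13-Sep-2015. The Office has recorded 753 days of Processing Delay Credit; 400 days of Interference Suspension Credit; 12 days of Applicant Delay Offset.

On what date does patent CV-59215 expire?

Base term: filing date + 15 years → 13 September 2030.
Processing Delay Credit: +753 days → 5 October 2032.
Interference Suspension Credit: +400 days → 9 November 2033.
Applicant Delay Offset: −12 days → 28 October 2033.

2033-10-28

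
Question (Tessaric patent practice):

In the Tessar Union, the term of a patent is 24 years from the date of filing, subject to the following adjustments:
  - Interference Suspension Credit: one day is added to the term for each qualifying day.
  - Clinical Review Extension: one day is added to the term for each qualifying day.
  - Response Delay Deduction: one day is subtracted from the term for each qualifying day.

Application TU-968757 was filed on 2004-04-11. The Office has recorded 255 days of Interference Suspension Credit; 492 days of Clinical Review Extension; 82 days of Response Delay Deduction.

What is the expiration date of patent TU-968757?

Base term: filing date + 24 years → 11 April 2028.
Interference Suspension Credit: +255 days → 22 December 2028.
Clinical Review Extension: +492 days → 28 April 2030.
Response Delay Deduction: −82 days → 5 February 2030.

2030-02-05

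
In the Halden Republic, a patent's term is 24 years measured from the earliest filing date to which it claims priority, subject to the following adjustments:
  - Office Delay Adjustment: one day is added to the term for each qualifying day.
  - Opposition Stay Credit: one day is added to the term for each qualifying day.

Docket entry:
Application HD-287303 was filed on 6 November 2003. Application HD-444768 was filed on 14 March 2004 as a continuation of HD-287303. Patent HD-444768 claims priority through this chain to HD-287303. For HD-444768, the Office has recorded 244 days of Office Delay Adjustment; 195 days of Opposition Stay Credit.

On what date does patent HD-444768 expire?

2029-01-18

Earliest priority filing: 6 November 2003.
Base term: 6 November 2003 + 24 years → 6 November 2027.
Office Delay Adjustment: +244 days → 7 July 2028.
Opposition Stay Credit: +195 days → 18 January 2029.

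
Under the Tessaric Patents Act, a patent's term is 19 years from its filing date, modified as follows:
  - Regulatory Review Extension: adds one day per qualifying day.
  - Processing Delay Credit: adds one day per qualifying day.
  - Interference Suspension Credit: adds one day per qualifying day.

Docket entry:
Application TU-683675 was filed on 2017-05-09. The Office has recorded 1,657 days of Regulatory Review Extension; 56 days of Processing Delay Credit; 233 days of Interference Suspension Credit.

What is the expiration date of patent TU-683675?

Base term: filing date + 19 years → 9 May 2036.
Regulatory Review Extension: +1657 days → 21 November 2040.
Processing Delay Credit: +56 days → 16 January 2041.
Interference Suspension Credit: +233 days → 6 September 2041.

September 6, 2041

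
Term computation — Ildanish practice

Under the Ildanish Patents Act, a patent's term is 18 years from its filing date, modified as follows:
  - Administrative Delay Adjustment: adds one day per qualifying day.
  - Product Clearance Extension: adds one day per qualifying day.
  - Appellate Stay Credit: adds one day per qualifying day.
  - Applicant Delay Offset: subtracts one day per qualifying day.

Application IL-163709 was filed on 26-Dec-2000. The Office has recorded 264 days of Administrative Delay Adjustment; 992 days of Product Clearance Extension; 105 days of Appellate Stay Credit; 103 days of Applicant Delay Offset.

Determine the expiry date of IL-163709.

Base term: filing date + 18 years → 26 December 2018.
Administrative Delay Adjustment: +264 days → 16 September 2019.
Product Clearance Extension: +992 days → 4 June 2022.
Appellate Stay Credit: +105 days → 17 September 2022.
Applicant Delay Offset: −103 days → 6 June 2022.

2022-06-06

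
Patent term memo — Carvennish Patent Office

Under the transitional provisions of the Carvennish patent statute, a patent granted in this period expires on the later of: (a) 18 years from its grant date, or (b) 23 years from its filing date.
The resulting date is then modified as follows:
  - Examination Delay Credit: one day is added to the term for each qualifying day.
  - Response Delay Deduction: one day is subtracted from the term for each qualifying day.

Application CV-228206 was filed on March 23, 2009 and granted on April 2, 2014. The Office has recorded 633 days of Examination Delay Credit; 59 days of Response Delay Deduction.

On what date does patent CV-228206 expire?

(a) grant + 18 years → 2 April 2032.
(b) filing + 23 years → 23 March 2032.
Later of the two: 2 April 2032.
Examination Delay Credit: +633 days → 26 December 2033.
Response Delay Deduction: −59 days → 28 October 2033.

2033-10-28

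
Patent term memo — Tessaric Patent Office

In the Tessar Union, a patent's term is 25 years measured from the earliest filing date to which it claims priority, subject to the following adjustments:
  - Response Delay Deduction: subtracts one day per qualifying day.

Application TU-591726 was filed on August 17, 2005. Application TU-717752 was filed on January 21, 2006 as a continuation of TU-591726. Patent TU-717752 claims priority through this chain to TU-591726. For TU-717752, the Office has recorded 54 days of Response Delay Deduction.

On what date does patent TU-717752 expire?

June 24, 2030

Earliest priority filing: 17 August 2005.
Base term: 17 August 2005 + 25 years → 17 August 2030.
Response Delay Deduction: −54 days → 24 June 2030.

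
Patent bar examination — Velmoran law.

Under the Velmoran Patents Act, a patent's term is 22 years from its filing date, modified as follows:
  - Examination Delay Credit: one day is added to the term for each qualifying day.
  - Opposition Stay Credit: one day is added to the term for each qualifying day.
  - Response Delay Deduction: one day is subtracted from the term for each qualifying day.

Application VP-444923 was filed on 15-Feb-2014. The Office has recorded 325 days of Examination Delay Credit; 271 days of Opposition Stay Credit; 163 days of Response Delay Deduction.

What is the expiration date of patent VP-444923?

April 23, 2037

Base term: filing date + 22 years → 15 February 2036.
Examination Delay Credit: +325 days → 5 January 2037.
Opposition Stay Credit: +271 days → 3 October 2037.
Response Delay Deduction: −163 days → 23 April 2037.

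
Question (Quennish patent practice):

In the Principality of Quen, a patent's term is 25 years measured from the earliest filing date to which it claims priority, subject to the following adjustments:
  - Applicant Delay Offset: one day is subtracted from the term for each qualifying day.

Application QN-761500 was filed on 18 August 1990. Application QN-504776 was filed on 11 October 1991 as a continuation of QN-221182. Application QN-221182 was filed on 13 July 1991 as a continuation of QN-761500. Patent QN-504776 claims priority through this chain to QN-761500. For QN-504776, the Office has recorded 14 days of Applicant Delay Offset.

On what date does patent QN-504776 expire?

2015-08-04

Earliest priority filing: 18 August 1990.
Base term: 18 August 1990 + 25 years → 18 August 2015.
Applicant Delay Offset: −14 days → 4 August 2015.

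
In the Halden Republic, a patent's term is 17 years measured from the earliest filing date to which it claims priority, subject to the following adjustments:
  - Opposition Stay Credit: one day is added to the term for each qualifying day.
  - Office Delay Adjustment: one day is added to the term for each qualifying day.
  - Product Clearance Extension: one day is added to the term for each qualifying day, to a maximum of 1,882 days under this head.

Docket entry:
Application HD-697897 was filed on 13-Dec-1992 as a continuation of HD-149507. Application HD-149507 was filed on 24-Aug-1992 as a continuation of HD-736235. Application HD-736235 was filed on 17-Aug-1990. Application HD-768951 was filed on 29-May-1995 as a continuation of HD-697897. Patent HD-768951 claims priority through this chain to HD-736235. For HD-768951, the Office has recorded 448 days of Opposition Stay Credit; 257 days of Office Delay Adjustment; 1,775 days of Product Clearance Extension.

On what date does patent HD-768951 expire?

2014-06-01

Earliest priority filing: 17 August 1990.
Base term: 17 August 1990 + 17 years → 17 August 2007.
Opposition Stay Credit: +448 days → 7 November 2008.
Office Delay Adjustment: +257 days → 22 July 2009.
Product Clearance Extension: 1775 days (within the 1882-day cap) → +1775 days → 1 June 2014.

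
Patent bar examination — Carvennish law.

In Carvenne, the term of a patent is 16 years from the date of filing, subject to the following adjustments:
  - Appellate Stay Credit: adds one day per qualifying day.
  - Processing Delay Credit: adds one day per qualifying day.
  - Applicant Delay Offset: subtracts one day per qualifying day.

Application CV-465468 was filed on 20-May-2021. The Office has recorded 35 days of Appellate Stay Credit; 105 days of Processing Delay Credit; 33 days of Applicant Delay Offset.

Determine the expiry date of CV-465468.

September 4, 2037

Base term: filing date + 16 years → 20 May 2037.
Appellate Stay Credit: +35 days → 24 June 2037.
Processing Delay Credit: +105 days → 7 October 2037.
Applicant Delay Offset: −33 days → 4 September 2037.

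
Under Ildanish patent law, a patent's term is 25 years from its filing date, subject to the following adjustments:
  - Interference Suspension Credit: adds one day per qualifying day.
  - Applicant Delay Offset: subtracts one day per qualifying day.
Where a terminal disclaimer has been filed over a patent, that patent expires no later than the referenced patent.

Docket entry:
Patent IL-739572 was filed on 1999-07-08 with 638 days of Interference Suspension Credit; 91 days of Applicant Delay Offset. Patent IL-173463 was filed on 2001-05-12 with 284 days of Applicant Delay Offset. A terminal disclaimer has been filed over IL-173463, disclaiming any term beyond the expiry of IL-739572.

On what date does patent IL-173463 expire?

Natural term of IL-173463:
  Base: filing + 25 years → 12 May 2026.
  Applicant Delay Offset: −284 days → 1 August 2025.
Expiry of referenced patent IL-739572:
  Base: filing + 25 years → 8 July 2024.
  Interference Suspension Credit: +638 days → 7 April 2026.
  Applicant Delay Offset: −91 days → 6 January 2026.
Terminal disclaimer: IL-173463 expires on the earlier of 1 August 2025 and 6 January 2026.

2025-08-01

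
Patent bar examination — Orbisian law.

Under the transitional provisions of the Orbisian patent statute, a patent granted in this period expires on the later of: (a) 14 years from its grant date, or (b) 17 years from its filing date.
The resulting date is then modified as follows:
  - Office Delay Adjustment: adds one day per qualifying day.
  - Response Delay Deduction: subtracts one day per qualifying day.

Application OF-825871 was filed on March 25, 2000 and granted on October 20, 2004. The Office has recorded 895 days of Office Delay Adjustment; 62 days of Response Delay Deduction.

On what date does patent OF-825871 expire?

January 30, 2021

(a) grant + 14 years → 20 October 2018.
(b) filing + 17 years → 25 March 2017.
Later of the two: 20 October 2018.
Office Delay Adjustment: +895 days → 2 April 2021.
Response Delay Deduction: −62 days → 30 January 2021.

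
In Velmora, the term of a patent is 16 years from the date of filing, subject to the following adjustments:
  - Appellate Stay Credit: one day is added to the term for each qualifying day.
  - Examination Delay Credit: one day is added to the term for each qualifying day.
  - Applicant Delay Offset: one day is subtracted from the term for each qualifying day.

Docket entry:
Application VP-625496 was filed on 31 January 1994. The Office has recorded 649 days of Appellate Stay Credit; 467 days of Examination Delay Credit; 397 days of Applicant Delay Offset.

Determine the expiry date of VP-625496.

January 20, 2012

Base term: filing date + 16 years → 31 January 2010.
Appellate Stay Credit: +649 days → 11 November 2011.
Examination Delay Credit: +467 days → 20 February 2013.
Applicant Delay Offset: −397 days → 20 January 2012.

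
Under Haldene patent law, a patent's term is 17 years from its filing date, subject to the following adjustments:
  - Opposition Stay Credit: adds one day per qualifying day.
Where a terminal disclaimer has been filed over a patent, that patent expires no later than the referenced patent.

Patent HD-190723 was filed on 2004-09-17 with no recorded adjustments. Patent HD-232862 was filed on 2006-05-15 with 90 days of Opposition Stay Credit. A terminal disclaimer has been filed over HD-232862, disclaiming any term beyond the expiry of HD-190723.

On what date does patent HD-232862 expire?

Natural term of HD-232862:
  Base: filing + 17 years → 15 May 2023.
  Opposition Stay Credit: +90 days → 13 August 2023.
Expiry of referenced patent HD-190723:
  Base: filing + 17 years → 17 September 2021.
Terminal disclaimer: HD-232862 expires on the earlier of 13 August 2023 and 17 September 2021.

2021-09-17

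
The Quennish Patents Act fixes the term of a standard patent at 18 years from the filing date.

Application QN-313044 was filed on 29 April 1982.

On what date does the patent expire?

Filing date + 18 years → 29 April 2000.

April 29, 2000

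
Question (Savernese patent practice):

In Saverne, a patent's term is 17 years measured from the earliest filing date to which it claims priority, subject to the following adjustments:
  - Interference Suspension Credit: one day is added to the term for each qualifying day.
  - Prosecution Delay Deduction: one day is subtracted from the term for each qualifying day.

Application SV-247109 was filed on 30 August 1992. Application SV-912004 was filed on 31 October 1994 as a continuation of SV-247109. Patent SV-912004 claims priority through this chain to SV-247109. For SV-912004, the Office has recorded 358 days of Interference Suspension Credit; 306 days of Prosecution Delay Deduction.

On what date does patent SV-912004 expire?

2009-10-21

Earliest priority filing: 30 August 1992.
Base term: 30 August 1992 + 17 years → 30 August 2009.
Interference Suspension Credit: +358 days → 23 August 2010.
Prosecution Delay Deduction: −306 days → 21 October 2009.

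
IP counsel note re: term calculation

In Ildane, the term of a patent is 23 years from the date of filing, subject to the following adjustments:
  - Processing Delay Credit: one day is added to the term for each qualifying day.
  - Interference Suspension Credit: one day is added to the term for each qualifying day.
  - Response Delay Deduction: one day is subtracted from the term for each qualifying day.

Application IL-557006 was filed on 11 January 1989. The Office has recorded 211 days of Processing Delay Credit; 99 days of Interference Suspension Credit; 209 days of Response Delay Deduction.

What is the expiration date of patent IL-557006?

2012-04-21

Base term: filing date + 23 years → 11 January 2012.
Processing Delay Credit: +211 days → 9 August 2012.
Interference Suspension Credit: +99 days → 16 November 2012.
Response Delay Deduction: −209 days → 21 April 2012.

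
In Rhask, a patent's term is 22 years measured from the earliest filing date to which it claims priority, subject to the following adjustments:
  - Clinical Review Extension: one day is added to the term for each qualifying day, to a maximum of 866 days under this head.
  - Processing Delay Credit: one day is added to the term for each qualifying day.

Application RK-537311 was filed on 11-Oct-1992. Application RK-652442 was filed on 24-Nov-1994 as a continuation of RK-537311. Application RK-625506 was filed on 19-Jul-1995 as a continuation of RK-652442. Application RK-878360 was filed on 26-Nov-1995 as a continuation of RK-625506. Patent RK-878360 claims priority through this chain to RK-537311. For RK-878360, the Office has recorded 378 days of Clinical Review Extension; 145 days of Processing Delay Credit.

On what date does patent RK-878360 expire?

Earliest priority filing: 11 October 1992.
Base term: 11 October 1992 + 22 years → 11 October 2014.
Clinical Review Extension: 378 days (within the 866-day cap) → +378 days → 24 October 2015.
Processing Delay Credit: +145 days → 17 March 2016.

March 17, 2016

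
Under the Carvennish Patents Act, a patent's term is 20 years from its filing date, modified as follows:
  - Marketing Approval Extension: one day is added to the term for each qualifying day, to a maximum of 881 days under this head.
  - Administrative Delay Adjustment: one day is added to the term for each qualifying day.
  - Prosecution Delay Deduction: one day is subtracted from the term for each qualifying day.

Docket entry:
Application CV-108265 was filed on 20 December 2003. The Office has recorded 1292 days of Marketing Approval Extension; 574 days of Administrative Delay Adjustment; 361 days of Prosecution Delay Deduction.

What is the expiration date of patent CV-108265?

Base term: filing date + 20 years → 20 December 2023.
Marketing Approval Extension: 1292 days claimed exceeds the 881-day cap, so +881 days → 19 May 2026.
Administrative Delay Adjustment: +574 days → 14 December 2027.
Prosecution Delay Deduction: −361 days → 18 December 2026.

December 18, 2026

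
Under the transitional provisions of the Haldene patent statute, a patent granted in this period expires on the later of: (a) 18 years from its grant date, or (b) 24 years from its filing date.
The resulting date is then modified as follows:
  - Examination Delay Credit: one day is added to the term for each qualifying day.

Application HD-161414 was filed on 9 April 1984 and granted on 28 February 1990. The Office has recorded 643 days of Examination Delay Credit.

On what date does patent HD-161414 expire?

2010-01-12

(a) grant + 18 years → 28 February 2008.
(b) filing + 24 years → 9 April 2008.
Later of the two: 9 April 2008.
Examination Delay Credit: +643 days → 12 January 2010.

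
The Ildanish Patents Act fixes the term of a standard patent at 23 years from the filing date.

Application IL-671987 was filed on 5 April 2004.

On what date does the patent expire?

April 5, 2027

Filing date + 23 years → 5 April 2027.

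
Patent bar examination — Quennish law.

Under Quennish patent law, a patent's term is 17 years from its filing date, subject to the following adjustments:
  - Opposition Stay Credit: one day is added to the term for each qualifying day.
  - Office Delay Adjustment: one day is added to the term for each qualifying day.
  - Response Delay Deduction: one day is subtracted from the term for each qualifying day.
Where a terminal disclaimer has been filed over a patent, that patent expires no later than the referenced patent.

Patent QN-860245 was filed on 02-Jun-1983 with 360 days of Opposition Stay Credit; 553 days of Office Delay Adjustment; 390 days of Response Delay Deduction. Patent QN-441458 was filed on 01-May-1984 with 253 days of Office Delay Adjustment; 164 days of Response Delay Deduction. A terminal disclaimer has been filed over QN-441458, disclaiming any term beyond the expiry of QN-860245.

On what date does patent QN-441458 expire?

2001-07-29

Natural term of QN-441458:
  Base: filing + 17 years → 1 May 2001.
  Office Delay Adjustment: +253 days → 9 January 2002.
  Response Delay Deduction: −164 days → 29 July 2001.
Expiry of referenced patent QN-860245:
  Base: filing + 17 years → 2 June 2000.
  Opposition Stay Credit: +360 days → 28 May 2001.
  Office Delay Adjustment: +553 days → 2 December 2002.
  Response Delay Deduction: −390 days → 7 November 2001.
Terminal disclaimer: QN-441458 expires on the earlier of 29 July 2001 and 7 November 2001.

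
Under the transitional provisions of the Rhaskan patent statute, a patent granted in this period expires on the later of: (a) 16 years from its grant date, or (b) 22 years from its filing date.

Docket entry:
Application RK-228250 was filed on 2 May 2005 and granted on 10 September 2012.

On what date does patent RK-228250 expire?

September 10, 2028

(a) grant + 16 years → 10 September 2028.
(b) filing + 22 years → 2 May 2027.
Later of the two: 10 September 2028.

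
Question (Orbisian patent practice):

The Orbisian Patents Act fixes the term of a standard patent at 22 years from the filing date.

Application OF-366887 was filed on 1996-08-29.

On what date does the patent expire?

2018-08-29

Filing date + 22 years → 29 August 2018.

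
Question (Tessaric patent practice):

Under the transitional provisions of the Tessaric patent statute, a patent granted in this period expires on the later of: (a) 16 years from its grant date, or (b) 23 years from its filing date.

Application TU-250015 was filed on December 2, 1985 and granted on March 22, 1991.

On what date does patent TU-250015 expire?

(a) grant + 16 years → 22 March 2007.
(b) filing + 23 years → 2 December 2008.
Later of the two: 2 December 2008.

2008-12-02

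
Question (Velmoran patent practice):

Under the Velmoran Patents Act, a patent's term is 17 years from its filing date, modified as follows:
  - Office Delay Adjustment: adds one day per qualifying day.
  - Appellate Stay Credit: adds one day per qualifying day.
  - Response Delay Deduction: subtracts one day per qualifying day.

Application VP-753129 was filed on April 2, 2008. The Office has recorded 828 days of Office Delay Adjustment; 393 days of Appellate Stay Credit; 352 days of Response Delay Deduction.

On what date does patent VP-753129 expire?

Base term: filing date + 17 years → 2 April 2025.
Office Delay Adjustment: +828 days → 9 July 2027.
Appellate Stay Credit: +393 days → 5 August 2028.
Response Delay Deduction: −352 days → 19 August 2027.

August 19, 2027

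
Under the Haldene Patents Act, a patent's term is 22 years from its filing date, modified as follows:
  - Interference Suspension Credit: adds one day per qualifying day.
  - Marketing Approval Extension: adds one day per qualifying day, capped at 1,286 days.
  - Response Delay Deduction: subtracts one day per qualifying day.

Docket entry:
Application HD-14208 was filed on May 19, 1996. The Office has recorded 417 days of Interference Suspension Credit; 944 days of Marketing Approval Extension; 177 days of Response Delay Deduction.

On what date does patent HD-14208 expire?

August 15, 2021

Base term: filing date + 22 years → 19 May 2018.
Interference Suspension Credit: +417 days → 10 July 2019.
Marketing Approval Extension: 944 days (within the 1286-day cap) → +944 days → 8 February 2022.
Response Delay Deduction: −177 days → 15 August 2021.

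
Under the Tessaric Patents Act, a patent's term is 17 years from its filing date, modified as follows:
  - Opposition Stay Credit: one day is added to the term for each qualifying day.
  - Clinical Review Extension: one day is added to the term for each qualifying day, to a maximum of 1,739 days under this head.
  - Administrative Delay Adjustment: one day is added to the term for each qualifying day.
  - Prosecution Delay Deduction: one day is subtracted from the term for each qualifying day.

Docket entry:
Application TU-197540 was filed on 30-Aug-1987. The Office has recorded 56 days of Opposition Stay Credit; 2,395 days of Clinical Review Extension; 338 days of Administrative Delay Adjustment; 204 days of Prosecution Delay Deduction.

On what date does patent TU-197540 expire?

Base term: filing date + 17 years → 30 August 2004.
Opposition Stay Credit: +56 days → 25 October 2004.
Clinical Review Extension: 2395 days claimed exceeds the 1739-day cap, so +1739 days → 30 July 2009.
Administrative Delay Adjustment: +338 days → 3 July 2010.
Prosecution Delay Deduction: −204 days → 11 December 2009.

2009-12-11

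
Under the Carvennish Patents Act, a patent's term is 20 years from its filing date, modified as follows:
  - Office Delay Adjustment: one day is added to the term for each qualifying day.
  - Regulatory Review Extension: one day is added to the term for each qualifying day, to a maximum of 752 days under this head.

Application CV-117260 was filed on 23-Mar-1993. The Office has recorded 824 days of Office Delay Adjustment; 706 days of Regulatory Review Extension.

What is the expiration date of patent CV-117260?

May 31, 2017

Base term: filing date + 20 years → 23 March 2013.
Office Delay Adjustment: +824 days → 25 June 2015.
Regulatory Review Extension: 706 days (within the 752-day cap) → +706 days → 31 May 2017.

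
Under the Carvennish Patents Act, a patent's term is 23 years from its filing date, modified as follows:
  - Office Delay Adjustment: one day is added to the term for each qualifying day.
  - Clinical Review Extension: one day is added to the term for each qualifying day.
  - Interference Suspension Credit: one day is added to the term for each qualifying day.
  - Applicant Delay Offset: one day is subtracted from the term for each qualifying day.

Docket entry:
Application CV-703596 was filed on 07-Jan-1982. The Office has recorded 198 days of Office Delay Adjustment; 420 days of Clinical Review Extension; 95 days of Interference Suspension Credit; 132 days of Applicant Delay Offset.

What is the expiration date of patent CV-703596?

2006-08-11

Base term: filing date + 23 years → 7 January 2005.
Office Delay Adjustment: +198 days → 24 July 2005.
Clinical Review Extension: +420 days → 17 September 2006.
Interference Suspension Credit: +95 days → 21 December 2006.
Applicant Delay Offset: −132 days → 11 August 2006.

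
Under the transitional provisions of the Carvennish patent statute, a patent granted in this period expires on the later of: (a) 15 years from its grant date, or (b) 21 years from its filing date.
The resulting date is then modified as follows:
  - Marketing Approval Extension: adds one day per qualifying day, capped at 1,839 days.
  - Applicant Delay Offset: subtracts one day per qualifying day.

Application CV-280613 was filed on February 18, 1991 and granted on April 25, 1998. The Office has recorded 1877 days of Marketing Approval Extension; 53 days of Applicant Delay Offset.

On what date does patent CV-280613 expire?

(a) grant + 15 years → 25 April 2013.
(b) filing + 21 years → 18 February 2012.
Later of the two: 25 April 2013.
Marketing Approval Extension: 1877 days claimed exceeds the 1839-day cap, so +1839 days → 8 May 2018.
Applicant Delay Offset: −53 days → 16 March 2018.

2018-03-16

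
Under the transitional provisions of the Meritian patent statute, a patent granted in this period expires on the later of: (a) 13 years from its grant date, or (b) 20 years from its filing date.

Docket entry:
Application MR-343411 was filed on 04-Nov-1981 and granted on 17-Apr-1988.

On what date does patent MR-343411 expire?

2001-11-04

(a) grant + 13 years → 17 April 2001.
(b) filing + 20 years → 4 November 2001.
Later of the two: 4 November 2001.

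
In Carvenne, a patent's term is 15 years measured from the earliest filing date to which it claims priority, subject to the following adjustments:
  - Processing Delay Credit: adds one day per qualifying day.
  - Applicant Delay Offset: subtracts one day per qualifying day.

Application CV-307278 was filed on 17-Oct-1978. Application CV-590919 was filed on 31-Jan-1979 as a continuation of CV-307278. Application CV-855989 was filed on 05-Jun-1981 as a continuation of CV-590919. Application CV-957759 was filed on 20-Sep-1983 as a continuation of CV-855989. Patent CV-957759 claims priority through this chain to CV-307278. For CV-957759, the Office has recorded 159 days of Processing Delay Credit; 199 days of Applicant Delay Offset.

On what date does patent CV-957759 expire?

Earliest priority filing: 17 October 1978.
Base term: 17 October 1978 + 15 years → 17 October 1993.
Processing Delay Credit: +159 days → 25 March 1994.
Applicant Delay Offset: −199 days → 7 September 1993.

September 7, 1993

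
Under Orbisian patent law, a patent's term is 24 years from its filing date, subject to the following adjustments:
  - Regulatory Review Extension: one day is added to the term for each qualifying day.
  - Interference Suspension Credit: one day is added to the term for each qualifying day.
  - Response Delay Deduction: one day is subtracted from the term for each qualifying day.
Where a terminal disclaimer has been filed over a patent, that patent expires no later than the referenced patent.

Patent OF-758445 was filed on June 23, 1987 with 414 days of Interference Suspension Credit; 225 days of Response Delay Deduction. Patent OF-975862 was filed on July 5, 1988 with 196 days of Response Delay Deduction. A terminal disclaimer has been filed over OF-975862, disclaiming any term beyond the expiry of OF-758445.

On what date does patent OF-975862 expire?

December 22, 2011

Natural term of OF-975862:
  Base: filing + 24 years → 5 July 2012.
  Response Delay Deduction: −196 days → 22 December 2011.
Expiry of referenced patent OF-758445:
  Base: filing + 24 years → 23 June 2011.
  Interference Suspension Credit: +414 days → 10 August 2012.
  Response Delay Deduction: −225 days → 29 December 2011.
Terminal disclaimer: OF-975862 expires on the earlier of 22 December 2011 and 29 December 2011.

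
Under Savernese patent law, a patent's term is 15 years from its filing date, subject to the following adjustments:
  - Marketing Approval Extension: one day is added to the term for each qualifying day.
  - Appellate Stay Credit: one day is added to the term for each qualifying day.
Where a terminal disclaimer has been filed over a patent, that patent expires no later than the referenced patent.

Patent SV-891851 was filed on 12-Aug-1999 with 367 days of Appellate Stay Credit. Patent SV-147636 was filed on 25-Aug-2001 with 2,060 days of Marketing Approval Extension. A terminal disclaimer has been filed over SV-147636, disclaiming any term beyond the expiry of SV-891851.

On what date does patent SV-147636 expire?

Natural term of SV-147636:
  Base: filing + 15 years → 25 August 2016.
  Marketing Approval Extension: +2060 days → 16 April 2022.
Expiry of referenced patent SV-891851:
  Base: filing + 15 years → 12 August 2014.
  Appellate Stay Credit: +367 days → 14 August 2015.
Terminal disclaimer: SV-147636 expires on the earlier of 16 April 2022 and 14 August 2015.

2015-08-14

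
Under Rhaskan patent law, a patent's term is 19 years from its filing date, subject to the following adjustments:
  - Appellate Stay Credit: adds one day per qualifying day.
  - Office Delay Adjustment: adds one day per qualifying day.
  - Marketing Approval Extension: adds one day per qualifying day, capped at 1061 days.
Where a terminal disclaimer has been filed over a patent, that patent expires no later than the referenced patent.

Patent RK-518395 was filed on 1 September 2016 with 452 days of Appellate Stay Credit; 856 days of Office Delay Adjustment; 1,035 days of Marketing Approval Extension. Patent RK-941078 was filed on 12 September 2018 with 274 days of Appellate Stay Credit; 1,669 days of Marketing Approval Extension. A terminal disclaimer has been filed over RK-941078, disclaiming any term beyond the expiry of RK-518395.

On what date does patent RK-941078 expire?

2041-05-09

Natural term of RK-941078:
  Base: filing + 19 years → 12 September 2037.
  Appellate Stay Credit: +274 days → 13 June 2038.
  Marketing Approval Extension: 1669 days claimed exceeds the 1061-day cap, so +1061 days → 9 May 2041.
Expiry of referenced patent RK-518395:
  Base: filing + 19 years → 1 September 2035.
  Appellate Stay Credit: +452 days → 26 November 2036.
  Office Delay Adjustment: +856 days → 1 April 2039.
  Marketing Approval Extension: 1035 days (within the 1061-day cap) → +1035 days → 30 January 2042.
Terminal disclaimer: RK-941078 expires on the earlier of 9 May 2041 and 30 January 2042.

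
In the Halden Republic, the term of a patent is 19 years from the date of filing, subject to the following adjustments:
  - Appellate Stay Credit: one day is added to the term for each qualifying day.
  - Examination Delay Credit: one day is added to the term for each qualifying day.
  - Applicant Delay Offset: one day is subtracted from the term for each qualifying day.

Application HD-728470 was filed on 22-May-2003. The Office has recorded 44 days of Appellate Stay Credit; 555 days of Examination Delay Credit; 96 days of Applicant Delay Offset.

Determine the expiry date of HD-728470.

2023-10-07

Base term: filing date + 19 years → 22 May 2022.
Appellate Stay Credit: +44 days → 5 July 2022.
Examination Delay Credit: +555 days → 11 January 2024.
Applicant Delay Offset: −96 days → 7 October 2023.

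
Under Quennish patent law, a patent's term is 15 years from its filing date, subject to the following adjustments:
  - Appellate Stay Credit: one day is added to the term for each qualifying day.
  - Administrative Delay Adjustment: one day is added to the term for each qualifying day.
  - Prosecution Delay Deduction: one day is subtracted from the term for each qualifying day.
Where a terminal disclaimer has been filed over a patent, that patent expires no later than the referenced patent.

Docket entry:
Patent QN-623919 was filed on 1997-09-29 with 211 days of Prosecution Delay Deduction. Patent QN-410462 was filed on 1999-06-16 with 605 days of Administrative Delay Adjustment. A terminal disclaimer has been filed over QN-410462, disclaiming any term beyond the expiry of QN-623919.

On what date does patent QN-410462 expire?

Natural term of QN-410462:
  Base: filing + 15 years → 16 June 2014.
  Administrative Delay Adjustment: +605 days → 11 February 2016.
Expiry of referenced patent QN-623919:
  Base: filing + 15 years → 29 September 2012.
  Prosecution Delay Deduction: −211 days → 2 March 2012.
Terminal disclaimer: QN-410462 expires on the earlier of 11 February 2016 and 2 March 2012.

March 2, 2012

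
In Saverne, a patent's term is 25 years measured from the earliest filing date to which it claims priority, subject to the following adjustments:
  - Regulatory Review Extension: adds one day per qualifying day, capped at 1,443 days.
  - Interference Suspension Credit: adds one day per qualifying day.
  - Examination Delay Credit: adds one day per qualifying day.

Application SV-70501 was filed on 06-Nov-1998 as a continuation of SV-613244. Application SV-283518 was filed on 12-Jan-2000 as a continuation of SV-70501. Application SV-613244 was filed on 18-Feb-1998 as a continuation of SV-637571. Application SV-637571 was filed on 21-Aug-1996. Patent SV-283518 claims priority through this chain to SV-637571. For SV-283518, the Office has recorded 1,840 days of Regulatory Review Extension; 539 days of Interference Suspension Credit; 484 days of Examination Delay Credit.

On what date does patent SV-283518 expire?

Earliest priority filing: 21 August 1996.
Base term: 21 August 1996 + 25 years → 21 August 2021.
Regulatory Review Extension: 1840 days claimed exceeds the 1443-day cap, so +1443 days → 3 August 2025.
Interference Suspension Credit: +539 days → 24 January 2027.
Examination Delay Credit: +484 days → 22 May 2028.

2028-05-22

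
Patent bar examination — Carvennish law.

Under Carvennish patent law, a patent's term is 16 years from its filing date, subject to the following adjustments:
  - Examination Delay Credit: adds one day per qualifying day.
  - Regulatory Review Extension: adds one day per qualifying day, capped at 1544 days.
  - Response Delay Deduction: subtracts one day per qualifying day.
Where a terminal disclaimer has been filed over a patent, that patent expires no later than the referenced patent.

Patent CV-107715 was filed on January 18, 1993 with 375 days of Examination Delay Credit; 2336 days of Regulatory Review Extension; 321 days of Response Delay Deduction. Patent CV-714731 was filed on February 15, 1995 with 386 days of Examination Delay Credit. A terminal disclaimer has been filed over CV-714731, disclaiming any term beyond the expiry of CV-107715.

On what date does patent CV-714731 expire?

2012-03-07

Natural term of CV-714731:
  Base: filing + 16 years → 15 February 2011.
  Examination Delay Credit: +386 days → 7 March 2012.
Expiry of referenced patent CV-107715:
  Base: filing + 16 years → 18 January 2009.
  Examination Delay Credit: +375 days → 28 January 2010.
  Regulatory Review Extension: 2336 days claimed exceeds the 1544-day cap, so +1544 days → 21 April 2014.
  Response Delay Deduction: −321 days → 4 June 2013.
Terminal disclaimer: CV-714731 expires on the earlier of 7 March 2012 and 4 June 2013.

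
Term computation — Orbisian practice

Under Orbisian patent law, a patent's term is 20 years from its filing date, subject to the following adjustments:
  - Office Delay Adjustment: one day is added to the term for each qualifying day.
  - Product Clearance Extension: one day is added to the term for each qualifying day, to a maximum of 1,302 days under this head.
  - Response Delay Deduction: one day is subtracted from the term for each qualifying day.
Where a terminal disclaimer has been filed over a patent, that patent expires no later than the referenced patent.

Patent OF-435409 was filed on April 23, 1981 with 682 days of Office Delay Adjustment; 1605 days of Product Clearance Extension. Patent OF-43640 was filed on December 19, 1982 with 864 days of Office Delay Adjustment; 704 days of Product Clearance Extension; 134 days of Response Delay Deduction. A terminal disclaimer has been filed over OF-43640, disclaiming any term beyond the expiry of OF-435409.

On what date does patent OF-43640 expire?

Natural term of OF-43640:
  Base: filing + 20 years → 19 December 2002.
  Office Delay Adjustment: +864 days → 1 May 2005.
  Product Clearance Extension: 704 days (within the 1302-day cap) → +704 days → 5 April 2007.
  Response Delay Deduction: −134 days → 22 November 2006.
Expiry of referenced patent OF-435409:
  Base: filing + 20 years → 23 April 2001.
  Office Delay Adjustment: +682 days → 6 March 2003.
  Product Clearance Extension: 1605 days claimed exceeds the 1302-day cap, so +1302 days → 28 September 2006.
Terminal disclaimer: OF-43640 expires on the earlier of 22 November 2006 and 28 September 2006.

September 28, 2006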